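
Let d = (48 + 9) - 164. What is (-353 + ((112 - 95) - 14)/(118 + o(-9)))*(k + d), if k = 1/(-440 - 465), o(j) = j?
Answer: 3725668264/98645 ≈ 37768.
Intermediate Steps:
d = -107 (d = 57 - 164 = -107)
k = -1/905 (k = 1/(-905) = -1/905 ≈ -0.0011050)
(-353 + ((112 - 95) - 14)/(118 + o(-9)))*(k + d) = (-353 + ((112 - 95) - 14)/(118 - 9))*(-1/905 - 107) = (-353 + (17 - 14)/109)*(-96836/905) = (-353 + 3*(1/109))*(-96836/905) = (-353 + 3/109)*(-96836/905) = -38474/109*(-96836/905) = 3725668264/98645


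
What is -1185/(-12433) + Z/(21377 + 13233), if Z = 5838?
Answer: 56798352/215153065 ≈ 0.26399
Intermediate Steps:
-1185/(-12433) + Z/(21377 + 13233) = -1185/(-12433) + 5838/(21377 + 13233) = -1185*(-1/12433) + 5838/34610 = 1185/12433 + 5838*(1/34610) = 1185/12433 + 2919/17305 = 56798352/215153065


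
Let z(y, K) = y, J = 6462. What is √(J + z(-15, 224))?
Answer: √6447 ≈ 80.293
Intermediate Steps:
√(J + z(-15, 224)) = √(6462 - 15) = √6447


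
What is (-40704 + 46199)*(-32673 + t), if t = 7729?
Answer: -137067280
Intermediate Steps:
(-40704 + 46199)*(-32673 + t) = (-40704 + 46199)*(-32673 + 7729) = 5495*(-24944) = -137067280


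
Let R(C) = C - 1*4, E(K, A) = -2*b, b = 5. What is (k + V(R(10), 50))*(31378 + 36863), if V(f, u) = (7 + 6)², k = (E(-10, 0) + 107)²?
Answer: 653612298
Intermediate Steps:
E(K, A) = -10 (E(K, A) = -2*5 = -10)
R(C) = -4 + C (R(C) = C - 4 = -4 + C)
k = 9409 (k = (-10 + 107)² = 97² = 9409)
V(f, u) = 169 (V(f, u) = 13² = 169)
(k + V(R(10), 50))*(31378 + 36863) = (9409 + 169)*(31378 + 36863) = 9578*68241 = 653612298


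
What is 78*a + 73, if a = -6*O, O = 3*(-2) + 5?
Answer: 541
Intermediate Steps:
O = -1 (O = -6 + 5 = -1)
a = 6 (a = -6*(-1) = 6)
78*a + 73 = 78*6 + 73 = 468 + 73 = 541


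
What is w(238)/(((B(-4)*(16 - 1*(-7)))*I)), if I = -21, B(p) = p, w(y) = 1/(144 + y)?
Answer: 1/738024 ≈ 1.3550e-6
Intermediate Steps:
w(238)/(((B(-4)*(16 - 1*(-7)))*I)) = 1/((144 + 238)*((-4*(16 - 1*(-7))*(-21)))) = 1/(382*((-4*(16 + 7)*(-21)))) = 1/(382*((-4*23*(-21)))) = 1/(382*((-92*(-21)))) = (1/382)/1932 = (1/382)*(1/1932) = 1/738024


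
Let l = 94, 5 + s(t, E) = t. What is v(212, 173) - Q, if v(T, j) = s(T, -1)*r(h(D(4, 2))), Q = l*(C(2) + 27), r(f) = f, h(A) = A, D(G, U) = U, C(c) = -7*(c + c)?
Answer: 508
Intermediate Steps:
s(t, E) = -5 + t
C(c) = -14*c
Q = -94 (Q = 94*(-14*2 + 27) = 94*(-28 + 27) = 94*(-1) = -94)
v(T, j) = -10 + 2*T (v(T, j) = (-5 + T)*2 = -10 + 2*T)
v(212, 173) - Q = (-10 + 2*212) - 1*(-94) = (-10 + 424) + 94 = 414 + 94 = 508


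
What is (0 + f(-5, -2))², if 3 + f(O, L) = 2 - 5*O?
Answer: 576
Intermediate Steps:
f(O, L) = -1 - 5*O (f(O, L) = -3 + (2 - 5*O) = -1 - 5*O)
(0 + f(-5, -2))² = (0 + (-1 - 5*(-5)))² = (0 + (-1 + 25))² = (0 + 24)² = 24² = 576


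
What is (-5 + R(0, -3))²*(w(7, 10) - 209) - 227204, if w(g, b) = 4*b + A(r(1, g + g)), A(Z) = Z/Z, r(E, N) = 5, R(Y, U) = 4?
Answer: -227372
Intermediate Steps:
A(Z) = 1
w(g, b) = 1 + 4*b (w(g, b) = 4*b + 1 = 1 + 4*b)
(-5 + R(0, -3))²*(w(7, 10) - 209) - 227204 = (-5 + 4)²*((1 + 4*10) - 209) - 227204 = (-1)²*((1 + 40) - 209) - 227204 = 1*(41 - 209) - 227204 = 1*(-168) - 227204 = -168 - 227204 = -227372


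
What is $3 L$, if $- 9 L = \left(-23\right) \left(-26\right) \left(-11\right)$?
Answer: $\frac{6578}{3} \approx 2192.7$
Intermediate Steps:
$L = \frac{6578}{9}$ ($L = - \frac{\left(-23\right) \left(-26\right) \left(-11\right)}{9} = - \frac{598 \left(-11\right)}{9} = \left(- \frac{1}{9}\right) \left(-6578\right) = \frac{6578}{9} \approx 730.89$)
$3 L = 3 \cdot \frac{6578}{9} = \frac{6578}{3}$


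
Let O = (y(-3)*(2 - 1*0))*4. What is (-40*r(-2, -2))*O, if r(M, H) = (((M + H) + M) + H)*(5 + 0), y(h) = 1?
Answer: 12800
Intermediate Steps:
O = 8 (O = (1*(2 - 1*0))*4 = (1*(2 + 0))*4 = (1*2)*4 = 2*4 = 8)
r(M, H) = 10*H + 10*M (r(M, H) = (((H + M) + M) + H)*5 = ((H + 2*M) + H)*5 = (2*H + 2*M)*5 = 10*H + 10*M)
(-40*r(-2, -2))*O = -40*(10*(-2) + 10*(-2))*8 = -40*(-20 - 20)*8 = -40*(-40)*8 = 1600*8 = 12800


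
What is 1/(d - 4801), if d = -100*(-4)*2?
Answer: -1/4001 ≈ -0.00024994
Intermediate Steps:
d = 800 (d = -20*(-20)*2 = 400*2 = 800)
1/(d - 4801) = 1/(800 - 4801) = 1/(-4001) = -1/4001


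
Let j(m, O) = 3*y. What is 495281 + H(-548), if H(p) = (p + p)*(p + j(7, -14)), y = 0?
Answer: 1095889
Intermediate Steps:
j(m, O) = 0 (j(m, O) = 3*0 = 0)
H(p) = 2*p**2 (H(p) = (p + p)*(p + 0) = (2*p)*p = 2*p**2)
495281 + H(-548) = 495281 + 2*(-548)**2 = 495281 + 2*300304 = 495281 + 600608 = 1095889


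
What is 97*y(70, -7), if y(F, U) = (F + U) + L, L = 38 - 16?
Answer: 8245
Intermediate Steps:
L = 22
y(F, U) = 22 + F + U (y(F, U) = (F + U) + 22 = 22 + F + U)
97*y(70, -7) = 97*(22 + 70 - 7) = 97*85 = 8245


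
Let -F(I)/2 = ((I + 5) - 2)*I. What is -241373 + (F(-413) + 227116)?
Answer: -352917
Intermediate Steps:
F(I) = -2*I*(3 + I) (F(I) = -2*((I + 5) - 2)*I = -2*((5 + I) - 2)*I = -2*(3 + I)*I = -2*I*(3 + I))
-241373 + (F(-413) + 227116) = -241373 + (-2*(-413)*(3 - 413) + 227116) = -241373 + (-2*(-413)*(-410) + 227116) = -241373 + (-338660 + 227116) = -241373 - 111544 = -352917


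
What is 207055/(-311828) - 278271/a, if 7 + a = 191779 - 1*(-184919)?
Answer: -23538349199/16780400164 ≈ -1.4027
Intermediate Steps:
a = 376691 (a = -7 + (191779 - 1*(-184919)) = -7 + (191779 + 184919) = -7 + 376698 = 376691)
207055/(-311828) - 278271/a = 207055/(-311828) - 278271/376691 = 207055*(-1/311828) - 278271*1/376691 = -207055/311828 - 39753/53813 = -23538349199/16780400164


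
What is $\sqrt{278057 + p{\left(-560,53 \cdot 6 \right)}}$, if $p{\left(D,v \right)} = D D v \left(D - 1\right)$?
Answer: $i \sqrt{55945334743} \approx 2.3653 \cdot 10^{5} i$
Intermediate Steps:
$p{\left(D,v \right)} = v D^{2} \left(-1 + D\right)$ ($p{\left(D,v \right)} = D^{2} v \left(-1 + D\right) = v D^{2} \left(-1 + D\right)$)
$\sqrt{278057 + p{\left(-560,53 \cdot 6 \right)}} = \sqrt{278057 + 53 \cdot 6 \left(-560\right)^{2} \left(-1 - 560\right)} = \sqrt{278057 + 318 \cdot 313600 \left(-561\right)} = \sqrt{278057 - 55945612800} = \sqrt{-55945334743} = i \sqrt{55945334743}$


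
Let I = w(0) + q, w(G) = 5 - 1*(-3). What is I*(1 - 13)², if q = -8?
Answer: 0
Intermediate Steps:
w(G) = 8 (w(G) = 5 + 3 = 8)
I = 0 (I = 8 - 8 = 0)
I*(1 - 13)² = 0*(1 - 13)² = 0*(-12)² = 0*144 = 0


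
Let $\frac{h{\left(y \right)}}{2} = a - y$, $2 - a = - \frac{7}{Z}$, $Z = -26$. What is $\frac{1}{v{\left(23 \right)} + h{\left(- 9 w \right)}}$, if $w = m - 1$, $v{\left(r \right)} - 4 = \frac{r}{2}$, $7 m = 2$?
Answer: $\frac{182}{1111} \approx 0.16382$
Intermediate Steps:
$m = \frac{2}{7}$ ($m = \frac{1}{7} \cdot 2 = \frac{2}{7} \approx 0.28571$)
$v{\left(r \right)} = 4 + \frac{r}{2}$
$w = - \frac{5}{7}$ ($w = \frac{2}{7} - 1 = - \frac{5}{7} \approx -0.71429$)
$a = \frac{45}{26}$ ($a = 2 - - \frac{7}{-26} = 2 - \left(-7\right) \left(- \frac{1}{26}\right) = 2 - \frac{7}{26} = \frac{45}{26} \approx 1.7308$)
$h{\left(y \right)} = \frac{45}{13} - 2 y$ ($h{\left(y \right)} = 2 \left(\frac{45}{26} - y\right) = \frac{45}{13} - 2 y$)
$\frac{1}{v{\left(23 \right)} + h{\left(- 9 w \right)}} = \frac{1}{\left(4 + \frac{1}{2} \cdot 23\right) + \left(\frac{45}{13} - 2 \left(\left(-9\right) \left(- \frac{5}{7}\right)\right)\right)} = \frac{1}{\left(4 + \frac{23}{2}\right) + \left(\frac{45}{13} - \frac{90}{7}\right)} = \frac{1}{\frac{31}{2} + \left(\frac{45}{13} - \frac{90}{7}\right)} = \frac{1}{\frac{31}{2} - \frac{855}{91}} = \frac{1}{\frac{1111}{182}} = \frac{182}{1111}$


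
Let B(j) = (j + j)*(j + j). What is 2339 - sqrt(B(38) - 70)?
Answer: 2339 - 3*sqrt(634) ≈ 2263.5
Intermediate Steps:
B(j) = 4*j**2 (B(j) = (2*j)*(2*j) = 4*j**2)
2339 - sqrt(B(38) - 70) = 2339 - sqrt(4*38**2 - 70) = 2339 - sqrt(4*1444 - 70) = 2339 - sqrt(5776 - 70) = 2339 - sqrt(5706) = 2339 - 3*sqrt(634)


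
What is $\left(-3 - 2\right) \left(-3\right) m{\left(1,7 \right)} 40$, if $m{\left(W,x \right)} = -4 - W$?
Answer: $-3000$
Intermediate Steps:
$\left(-3 - 2\right) \left(-3\right) m{\left(1,7 \right)} 40 = \left(-3 - 2\right) \left(-3\right) \left(-4 - 1\right) 40 = \left(-5\right) \left(-3\right) \left(-4 - 1\right) 40 = 15 \left(-5\right) 40 = \left(-75\right) 40 = -3000$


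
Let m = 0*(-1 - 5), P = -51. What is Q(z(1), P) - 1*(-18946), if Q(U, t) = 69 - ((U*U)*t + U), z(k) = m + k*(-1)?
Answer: 19067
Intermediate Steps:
m = 0 (m = 0*(-6) = 0)
z(k) = -k (z(k) = 0 + k*(-1) = 0 - k = -k)
Q(U, t) = 69 - U - t*U² (Q(U, t) = 69 - (U²*t + U) = 69 - (t*U² + U) = 69 - (U + t*U²) = 69 + (-U - t*U²) = 69 - U - t*U²)
Q(z(1), P) - 1*(-18946) = (69 - (-1) - 1*(-51)*(-1*1)²) - 1*(-18946) = (69 - 1*(-1) - 1*(-51)*(-1)²) + 18946 = (69 + 1 - 1*(-51)*1) + 18946 = (69 + 1 + 51) + 18946 = 121 + 18946 = 19067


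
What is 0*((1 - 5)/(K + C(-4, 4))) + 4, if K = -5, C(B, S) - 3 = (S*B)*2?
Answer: 4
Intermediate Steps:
C(B, S) = 3 + 2*B*S (C(B, S) = 3 + (S*B)*2 = 3 + (B*S)*2 = 3 + 2*B*S)
0*((1 - 5)/(K + C(-4, 4))) + 4 = 0*((1 - 5)/(-5 + (3 + 2*(-4)*4))) + 4 = 0*(-4/(-5 + (3 - 32))) + 4 = 0*(-4/(-5 - 29)) + 4 = 0*(-4/(-34)) + 4 = 0*(-4*(-1/34)) + 4 = 0*(2/17) + 4 = 0 + 4 = 4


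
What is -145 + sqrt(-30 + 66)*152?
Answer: 767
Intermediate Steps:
-145 + sqrt(-30 + 66)*152 = -145 + sqrt(36)*152 = -145 + 6*152 = -145 + 912 = 767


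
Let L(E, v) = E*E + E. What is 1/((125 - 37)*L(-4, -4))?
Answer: 1/1056 ≈ 0.00094697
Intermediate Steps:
L(E, v) = E + E**2 (L(E, v) = E**2 + E = E + E**2)
1/((125 - 37)*L(-4, -4)) = 1/((125 - 37)*(-4*(1 - 4))) = 1/(88*(-4*(-3))) = 1/(88*12) = 1/1056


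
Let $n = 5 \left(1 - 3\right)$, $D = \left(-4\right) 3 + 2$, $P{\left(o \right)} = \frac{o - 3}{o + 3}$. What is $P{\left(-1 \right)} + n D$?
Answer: $98$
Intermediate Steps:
$P{\left(o \right)} = \frac{-3 + o}{3 + o}$
$D = -10$ ($D = -12 + 2 = -10$)
$n = -10$ ($n = 5 \left(-2\right) = -10$)
$P{\left(-1 \right)} + n D = \frac{-3 - 1}{3 - 1} - -100 = \frac{1}{2} \left(-4\right) + 100 = -2 + 100 = 98$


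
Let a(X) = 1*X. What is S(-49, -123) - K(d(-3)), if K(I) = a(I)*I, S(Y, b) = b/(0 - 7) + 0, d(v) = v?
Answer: 60/7 ≈ 8.5714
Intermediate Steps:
a(X) = X
S(Y, b) = -b/7 (S(Y, b) = b/(-7) + 0 = -b/7 + 0 = -b/7)
K(I) = I² (K(I) = I*I = I²)
S(-49, -123) - K(d(-3)) = -⅐*(-123) - 1*(-3)² = 123/7 - 1*9 = 123/7 - 9 = 60/7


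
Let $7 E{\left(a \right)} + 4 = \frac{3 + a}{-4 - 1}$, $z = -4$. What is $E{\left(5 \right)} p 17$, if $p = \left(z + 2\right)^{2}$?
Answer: $- \frac{272}{5} \approx -54.4$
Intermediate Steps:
$p = 4$ ($p = \left(-4 + 2\right)^{2} = \left(-2\right)^{2} = 4$)
$E{\left(a \right)} = - \frac{23}{35} - \frac{a}{35}$ ($E{\left(a \right)} = - \frac{4}{7} + \frac{\left(3 + a\right) \frac{1}{-4 - 1}}{7} = - \frac{4}{7} + \frac{\left(3 + a\right) \frac{1}{-5}}{7} = - \frac{4}{7} + \frac{\left(3 + a\right) \left(- \frac{1}{5}\right)}{7} = - \frac{4}{7} + \frac{- \frac{3}{5} - \frac{a}{5}}{7} = - \frac{4}{7} - \left(\frac{3}{35} + \frac{a}{35}\right) = - \frac{23}{35} - \frac{a}{35}$)
$E{\left(5 \right)} p 17 = \left(- \frac{23}{35} - \frac{1}{7}\right) 4 \cdot 17 = \left(- \frac{4}{5}\right) 4 \cdot 17 = \left(- \frac{16}{5}\right) 17 = - \frac{272}{5}$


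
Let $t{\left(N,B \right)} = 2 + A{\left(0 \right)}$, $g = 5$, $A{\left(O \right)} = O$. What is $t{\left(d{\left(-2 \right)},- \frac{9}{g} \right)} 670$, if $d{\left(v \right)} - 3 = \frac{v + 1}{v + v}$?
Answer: $1340$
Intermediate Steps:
$d{\left(v \right)} = 3 + \frac{1 + v}{2 v}$ ($d{\left(v \right)} = 3 + \frac{v + 1}{v + v} = 3 + \frac{1 + v}{2 v}$)
$t{\left(N,B \right)} = 2$ ($t{\left(N,B \right)} = 2 + 0 = 2$)
$t{\left(d{\left(-2 \right)},- \frac{9}{g} \right)} 670 = 2 \cdot 670 = 1340$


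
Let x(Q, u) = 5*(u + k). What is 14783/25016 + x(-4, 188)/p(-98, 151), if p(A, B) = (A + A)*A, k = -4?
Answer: 38370823/60063416 ≈ 0.63884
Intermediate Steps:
x(Q, u) = -20 + 5*u (x(Q, u) = 5*(u - 4) = 5*(-4 + u) = -20 + 5*u)
p(A, B) = 2*A² (p(A, B) = (2*A)*A = 2*A²)
14783/25016 + x(-4, 188)/p(-98, 151) = 14783/25016 + (-20 + 5*188)/((2*(-98)²)) = 14783*(1/25016) + (-20 + 940)/((2*9604)) = 14783/25016 + 920/19208 = 14783/25016 + 920*(1/19208) = 14783/25016 + 115/2401 = 38370823/60063416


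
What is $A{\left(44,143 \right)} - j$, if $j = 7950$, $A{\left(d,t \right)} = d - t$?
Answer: $-8049$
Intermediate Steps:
$A{\left(44,143 \right)} - j = \left(44 - 143\right) - 7950 = -99 - 7950 = -8049$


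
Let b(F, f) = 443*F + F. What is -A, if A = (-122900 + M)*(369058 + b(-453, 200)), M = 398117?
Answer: -46216089942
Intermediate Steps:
b(F, f) = 444*F
A = 46216089942 (A = (-122900 + 398117)*(369058 + 444*(-453)) = 275217*(369058 - 201132) = 275217*167926 = 46216089942)
-A = -1*46216089942 = -46216089942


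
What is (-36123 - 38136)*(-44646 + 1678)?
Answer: 3190760712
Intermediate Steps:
(-36123 - 38136)*(-44646 + 1678) = -74259*(-42968) = 3190760712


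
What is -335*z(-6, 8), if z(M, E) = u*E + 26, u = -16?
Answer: 34170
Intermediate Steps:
z(M, E) = 26 - 16*E (z(M, E) = -16*E + 26 = 26 - 16*E)
-335*z(-6, 8) = -335*(26 - 16*8) = -335*(26 - 128) = -335*(-102) = 34170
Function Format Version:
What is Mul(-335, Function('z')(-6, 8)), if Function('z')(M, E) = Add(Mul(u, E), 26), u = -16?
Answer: 34170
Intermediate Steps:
Function('z')(M, E) = Add(26, Mul(-16, E)) (Function('z')(M, E) = Add(Mul(-16, E), 26) = Add(26, Mul(-16, E)))
Mul(-335, Function('z')(-6, 8)) = Mul(-335, Add(26, Mul(-16, 8))) = Mul(-335, Add(26, -128)) = Mul(-335, -102) = 34170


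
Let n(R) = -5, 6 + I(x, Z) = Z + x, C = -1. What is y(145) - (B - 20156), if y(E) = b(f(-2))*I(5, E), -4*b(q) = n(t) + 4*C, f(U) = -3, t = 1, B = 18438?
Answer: 2042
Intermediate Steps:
I(x, Z) = -6 + Z + x (I(x, Z) = -6 + (Z + x) = -6 + Z + x)
b(q) = 9/4 (b(q) = -(-5 + 4*(-1))/4 = -(-5 - 4)/4 = -¼*(-9) = 9/4)
y(E) = -9/4 + 9*E/4 (y(E) = 9*(-6 + E + 5)/4 = 9*(-1 + E)/4 = -9/4 + 9*E/4)
y(145) - (B - 20156) = (-9/4 + (9/4)*145) - (18438 - 20156) = (-9/4 + 1305/4) - 1*(-1718) = 324 + 1718 = 2042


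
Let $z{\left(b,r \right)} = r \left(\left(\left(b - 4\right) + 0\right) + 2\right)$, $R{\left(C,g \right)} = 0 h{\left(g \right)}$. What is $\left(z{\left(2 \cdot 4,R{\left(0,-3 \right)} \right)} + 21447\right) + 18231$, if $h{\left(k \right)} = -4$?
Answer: $39678$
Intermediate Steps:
$R{\left(C,g \right)} = 0$ ($R{\left(C,g \right)} = 0 \left(-4\right) = 0$)
$z{\left(b,r \right)} = r \left(-2 + b\right)$ ($z{\left(b,r \right)} = r \left(\left(\left(-4 + b\right) + 0\right) + 2\right) = r \left(\left(-4 + b\right) + 2\right) = r \left(-2 + b\right)$)
$\left(z{\left(2 \cdot 4,R{\left(0,-3 \right)} \right)} + 21447\right) + 18231 = \left(0 \left(-2 + 2 \cdot 4\right) + 21447\right) + 18231 = \left(0 \left(-2 + 8\right) + 21447\right) + 18231 = \left(0 \cdot 6 + 21447\right) + 18231 = \left(0 + 21447\right) + 18231 = 21447 + 18231 = 39678$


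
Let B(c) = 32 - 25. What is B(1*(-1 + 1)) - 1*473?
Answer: -466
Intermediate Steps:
B(c) = 7
B(1*(-1 + 1)) - 1*473 = 7 - 1*473 = 7 - 473 = -466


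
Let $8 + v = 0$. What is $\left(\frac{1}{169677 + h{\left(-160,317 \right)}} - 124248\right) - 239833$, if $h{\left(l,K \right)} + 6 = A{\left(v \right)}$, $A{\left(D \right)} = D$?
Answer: $- \frac{61771074702}{169663} \approx -3.6408 \cdot 10^{5}$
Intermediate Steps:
$v = -8$ ($v = -8 + 0 = -8$)
$h{\left(l,K \right)} = -14$ ($h{\left(l,K \right)} = -6 - 8 = -14$)
$\left(\frac{1}{169677 + h{\left(-160,317 \right)}} - 124248\right) - 239833 = \left(\frac{1}{169677 - 14} - 124248\right) - 239833 = \left(\frac{1}{169663} - 124248\right) - 239833 = - \frac{21080288423}{169663} - 239833 = - \frac{61771074702}{169663}$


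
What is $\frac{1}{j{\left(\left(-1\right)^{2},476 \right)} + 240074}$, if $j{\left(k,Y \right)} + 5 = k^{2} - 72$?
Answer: $\frac{1}{239998} \approx 4.1667 \cdot 10^{-6}$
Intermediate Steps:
$j{\left(k,Y \right)} = -77 + k^{2}$ ($j{\left(k,Y \right)} = -5 + \left(k^{2} - 72\right) = -5 + \left(-72 + k^{2}\right) = -77 + k^{2}$)
$\frac{1}{j{\left(\left(-1\right)^{2},476 \right)} + 240074} = \frac{1}{\left(-77 + \left(\left(-1\right)^{2}\right)^{2}\right) + 240074} = \frac{1}{\left(-77 + 1^{2}\right) + 240074} = \frac{1}{\left(-77 + 1\right) + 240074} = \frac{1}{-76 + 240074} = \frac{1}{239998}$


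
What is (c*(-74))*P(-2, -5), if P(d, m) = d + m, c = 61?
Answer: 31598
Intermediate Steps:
(c*(-74))*P(-2, -5) = (61*(-74))*(-2 - 5) = -4514*(-7) = 31598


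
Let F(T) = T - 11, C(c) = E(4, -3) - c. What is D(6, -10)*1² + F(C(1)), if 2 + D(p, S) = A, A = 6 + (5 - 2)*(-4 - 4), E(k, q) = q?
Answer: -35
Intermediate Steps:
C(c) = -3 - c
F(T) = -11 + T
A = -18 (A = 6 + 3*(-8) = 6 - 24 = -18)
D(p, S) = -20 (D(p, S) = -2 - 18 = -20)
D(6, -10)*1² + F(C(1)) = -20*1² + (-11 + (-3 - 1*1)) = -20*1 + (-11 + (-3 - 1)) = -20 + (-11 - 4) = -20 - 15 = -35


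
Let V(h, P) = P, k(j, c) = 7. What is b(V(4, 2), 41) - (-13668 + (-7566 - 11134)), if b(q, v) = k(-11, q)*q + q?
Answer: 32384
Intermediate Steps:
b(q, v) = 8*q (b(q, v) = 7*q + q = 8*q)
b(V(4, 2), 41) - (-13668 + (-7566 - 11134)) = 8*2 - (-13668 + (-7566 - 11134)) = 16 - (-13668 - 18700) = 16 - 1*(-32368) = 16 + 32368 = 32384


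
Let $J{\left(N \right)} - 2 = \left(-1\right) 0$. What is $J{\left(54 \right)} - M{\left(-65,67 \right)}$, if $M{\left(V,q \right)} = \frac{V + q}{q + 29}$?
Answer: $\frac{95}{48} \approx 1.9792$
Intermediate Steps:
$M{\left(V,q \right)} = \frac{V + q}{29 + q}$
$J{\left(N \right)} = 2$ ($J{\left(N \right)} = 2 - 0 = 2 + 0 = 2$)
$J{\left(54 \right)} - M{\left(-65,67 \right)} = 2 - \frac{-65 + 67}{29 + 67} = 2 - \frac{1}{96} \cdot 2 = 2 - \frac{1}{48} = \frac{95}{48}$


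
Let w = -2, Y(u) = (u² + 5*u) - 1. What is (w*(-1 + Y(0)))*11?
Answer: 44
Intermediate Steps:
Y(u) = -1 + u² + 5*u
(w*(-1 + Y(0)))*11 = -2*(-1 + (-1 + 0² + 5*0))*11 = -2*(-1 + (-1 + 0 + 0))*11 = -2*(-1 - 1)*11 = -2*(-2)*11 = 4*11 = 44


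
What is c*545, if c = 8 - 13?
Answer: -2725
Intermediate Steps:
c = -5
c*545 = -5*545 = -2725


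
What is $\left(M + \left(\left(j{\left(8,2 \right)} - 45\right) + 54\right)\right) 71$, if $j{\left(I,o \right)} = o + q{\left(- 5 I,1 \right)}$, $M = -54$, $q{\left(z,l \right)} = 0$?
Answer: $-3053$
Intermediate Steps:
$j{\left(I,o \right)} = o$ ($j{\left(I,o \right)} = o + 0 = o$)
$\left(M + \left(\left(j{\left(8,2 \right)} - 45\right) + 54\right)\right) 71 = \left(-54 + \left(\left(2 - 45\right) + 54\right)\right) 71 = \left(-54 + \left(-43 + 54\right)\right) 71 = \left(-54 + 11\right) 71 = \left(-43\right) 71 = -3053$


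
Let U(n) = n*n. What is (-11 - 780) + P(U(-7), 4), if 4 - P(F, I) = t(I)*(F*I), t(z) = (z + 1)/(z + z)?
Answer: -1819/2 ≈ -909.50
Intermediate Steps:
U(n) = n²
t(z) = (1 + z)/(2*z) (t(z) = (1 + z)/((2*z)) = (1 + z)*(1/(2*z)) = (1 + z)/(2*z))
P(F, I) = 4 - F*(1 + I)/2 (P(F, I) = 4 - (1 + I)/(2*I)*F*I = 4 - F*(1 + I)/2)
(-11 - 780) + P(U(-7), 4) = (-11 - 780) + (4 - ½*(-7)²*(1 + 4)) = -791 + (4 - ½*49*5) = -791 + (4 - 245/2) = -791 - 237/2 = -1819/2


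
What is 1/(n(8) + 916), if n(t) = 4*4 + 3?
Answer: 1/935 ≈ 0.0010695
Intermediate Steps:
n(t) = 19 (n(t) = 16 + 3 = 19)
1/(n(8) + 916) = 1/(19 + 916) = 1/935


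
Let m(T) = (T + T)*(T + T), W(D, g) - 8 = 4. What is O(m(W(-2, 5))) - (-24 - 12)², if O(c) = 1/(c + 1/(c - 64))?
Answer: -382206736/294913 ≈ -1296.0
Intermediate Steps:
W(D, g) = 12 (W(D, g) = 8 + 4 = 12)
m(T) = 4*T² (m(T) = (2*T)*(2*T) = 4*T²)
O(c) = 1/(c + 1/(-64 + c))
O(m(W(-2, 5))) - (-24 - 12)² = (-64 + 4*12²)/(1 + (4*12²)² - 256*12²) - (-24 - 12)² = (-64 + 4*144)/(1 + (4*144)² - 256*144) - 1*(-36)² = (-64 + 576)/(1 + 576² - 64*576) - 1*1296 = 512/(1 + 331776 - 36864) - 1296 = 512/294913 - 1296 = -382206736/294913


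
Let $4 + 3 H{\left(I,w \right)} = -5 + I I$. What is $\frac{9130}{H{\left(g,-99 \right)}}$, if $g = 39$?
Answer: $\frac{4565}{252} \approx 18.115$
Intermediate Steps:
$H{\left(I,w \right)} = -3 + \frac{I^{2}}{3}$ ($H{\left(I,w \right)} = - \frac{4}{3} + \frac{-5 + I I}{3} = - \frac{4}{3} + \frac{-5 + I^{2}}{3} = - \frac{4}{3} + \left(- \frac{5}{3} + \frac{I^{2}}{3}\right) = -3 + \frac{I^{2}}{3}$)
$\frac{9130}{H{\left(g,-99 \right)}} = \frac{9130}{-3 + \frac{39^{2}}{3}} = \frac{9130}{-3 + \frac{1}{3} \cdot 1521} = \frac{9130}{-3 + 507} = \frac{9130}{504} = 9130 \cdot \frac{1}{504} = \frac{4565}{252}$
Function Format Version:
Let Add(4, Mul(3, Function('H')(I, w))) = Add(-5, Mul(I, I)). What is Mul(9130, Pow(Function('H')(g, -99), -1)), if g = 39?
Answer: Rational(4565, 252) ≈ 18.115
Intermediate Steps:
Function('H')(I, w) = Add(-3, Mul(Rational(1, 3), Pow(I, 2))) (Function('H')(I, w) = Add(Rational(-4, 3), Mul(Rational(1, 3), Add(-5, Mul(I, I)))) = Add(Rational(-4, 3), Mul(Rational(1, 3), Add(-5, Pow(I, 2)))) = Add(Rational(-4, 3), Add(Rational(-5, 3), Mul(Rational(1, 3), Pow(I, 2)))) = Add(-3, Mul(Rational(1, 3), Pow(I, 2))))
Mul(9130, Pow(Function('H')(g, -99), -1)) = Mul(9130, Pow(Add(-3, Mul(Rational(1, 3), Pow(39, 2))), -1)) = Mul(9130, Pow(Add(-3, Mul(Rational(1, 3), 1521)), -1)) = Mul(9130, Pow(Add(-3, 507), -1)) = Mul(9130, Pow(504, -1)) = Mul(9130, Rational(1, 504)) = Rational(4565, 252)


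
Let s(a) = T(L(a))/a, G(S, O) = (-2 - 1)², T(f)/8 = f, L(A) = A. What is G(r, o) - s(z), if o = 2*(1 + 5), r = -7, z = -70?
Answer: 1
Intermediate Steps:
T(f) = 8*f
o = 12 (o = 2*6 = 12)
G(S, O) = 9 (G(S, O) = (-3)² = 9)
s(a) = 8 (s(a) = (8*a)/a = 8)
G(r, o) - s(z) = 9 - 1*8 = 9 - 8 = 1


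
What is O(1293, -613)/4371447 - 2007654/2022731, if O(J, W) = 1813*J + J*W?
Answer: -1879294545246/2947420453919 ≈ -0.63761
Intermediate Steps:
O(1293, -613)/4371447 - 2007654/2022731 = (1293*(1813 - 613))/4371447 - 2007654/2022731 = (1293*1200)*(1/4371447) - 2007654*1/2022731 = 1551600*(1/4371447) - 2007654/2022731 = 517200/1457149 - 2007654/2022731 = -1879294545246/2947420453919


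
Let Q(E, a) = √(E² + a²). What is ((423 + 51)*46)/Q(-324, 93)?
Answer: 7268*√505/2525 ≈ 64.684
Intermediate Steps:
((423 + 51)*46)/Q(-324, 93) = ((423 + 51)*46)/(√((-324)² + 93²)) = (474*46)/(√(104976 + 8649)) = 21804/(√113625) = 21804/((15*√505)) = 21804*(√505/7575) = 7268*√505/2525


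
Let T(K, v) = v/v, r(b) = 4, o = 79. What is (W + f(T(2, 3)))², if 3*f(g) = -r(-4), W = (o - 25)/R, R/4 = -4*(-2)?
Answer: 289/2304 ≈ 0.12543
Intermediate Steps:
T(K, v) = 1
R = 32 (R = 4*(-4*(-2)) = 4*8 = 32)
W = 27/16 (W = (79 - 25)/32 = 54*(1/32) = 27/16 ≈ 1.6875)
f(g) = -4/3 (f(g) = (-1*4)/3 = (⅓)*(-4) = -4/3)
(W + f(T(2, 3)))² = (27/16 - 4/3)² = (17/48)² = 289/2304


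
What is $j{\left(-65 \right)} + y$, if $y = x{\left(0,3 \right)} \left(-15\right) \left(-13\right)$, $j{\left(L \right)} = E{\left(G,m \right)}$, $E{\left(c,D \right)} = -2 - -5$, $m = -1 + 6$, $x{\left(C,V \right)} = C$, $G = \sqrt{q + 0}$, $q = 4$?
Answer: $3$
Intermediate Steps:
$G = 2$ ($G = \sqrt{4 + 0} = \sqrt{4} = 2$)
$m = 5$
$E{\left(c,D \right)} = 3$ ($E{\left(c,D \right)} = -2 + 5 = 3$)
$j{\left(L \right)} = 3$
$y = 0$ ($y = 0 \left(-15\right) \left(-13\right) = 0 \left(-13\right) = 0$)
$j{\left(-65 \right)} + y = 3 + 0 = 3$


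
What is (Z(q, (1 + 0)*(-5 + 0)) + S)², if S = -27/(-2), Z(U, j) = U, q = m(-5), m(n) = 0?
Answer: 729/4 ≈ 182.25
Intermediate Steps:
q = 0
S = 27/2 (S = -27*(-1)/2 = -9*(-3/2) = 27/2 ≈ 13.500)
(Z(q, (1 + 0)*(-5 + 0)) + S)² = (0 + 27/2)² = (27/2)² = 729/4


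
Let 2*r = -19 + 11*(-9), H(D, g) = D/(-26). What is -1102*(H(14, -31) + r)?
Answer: 852948/13 ≈ 65611.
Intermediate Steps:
H(D, g) = -D/26 (H(D, g) = D*(-1/26) = -D/26)
r = -59 (r = (-19 + 11*(-9))/2 = (-19 - 99)/2 = (½)*(-118) = -59)
-1102*(H(14, -31) + r) = -1102*(-1/26*14 - 59) = -1102*(-7/13 - 59) = -1102*(-774/13) = 852948/13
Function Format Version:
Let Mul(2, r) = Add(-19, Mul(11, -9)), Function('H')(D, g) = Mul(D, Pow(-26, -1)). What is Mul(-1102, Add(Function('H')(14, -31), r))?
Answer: Rational(852948, 13) ≈ 65611.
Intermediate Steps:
Function('H')(D, g) = Mul(Rational(-1, 26), D) (Function('H')(D, g) = Mul(D, Rational(-1, 26)) = Mul(Rational(-1, 26), D))
r = -59 (r = Mul(Rational(1, 2), Add(-19, Mul(11, -9))) = Mul(Rational(1, 2), Add(-19, -99)) = Mul(Rational(1, 2), -118) = -59)
Mul(-1102, Add(Function('H')(14, -31), r)) = Mul(-1102, Add(Mul(Rational(-1, 26), 14), -59)) = Mul(-1102, Add(Rational(-7, 13), -59)) = Mul(-1102, Rational(-774, 13)) = Rational(852948, 13)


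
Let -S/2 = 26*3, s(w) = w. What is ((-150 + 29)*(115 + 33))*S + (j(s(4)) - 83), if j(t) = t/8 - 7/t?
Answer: 11174255/4 ≈ 2.7936e+6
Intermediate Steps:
j(t) = -7/t + t/8 (j(t) = t*(1/8) - 7/t = t/8 - 7/t = -7/t + t/8)
S = -156 (S = -52*3 = -2*78 = -156)
((-150 + 29)*(115 + 33))*S + (j(s(4)) - 83) = ((-150 + 29)*(115 + 33))*(-156) + ((-7/4 + (1/8)*4) - 83) = -121*148*(-156) + ((-7*1/4 + 1/2) - 83) = -17908*(-156) + ((-7/4 + 1/2) - 83) = 2793648 + (-5/4 - 83) = 2793648 - 337/4 = 11174255/4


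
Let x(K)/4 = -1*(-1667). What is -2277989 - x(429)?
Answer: -2284657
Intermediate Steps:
x(K) = 6668 (x(K) = 4*(-1*(-1667)) = 4*1667 = 6668)
-2277989 - x(429) = -2277989 - 1*6668 = -2277989 - 6668 = -2284657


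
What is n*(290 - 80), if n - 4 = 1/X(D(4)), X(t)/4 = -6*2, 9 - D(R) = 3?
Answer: 6685/8 ≈ 835.63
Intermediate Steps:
D(R) = 6 (D(R) = 9 - 1*3 = 9 - 3 = 6)
X(t) = -48 (X(t) = 4*(-6*2) = 4*(-12) = -48)
n = 191/48 (n = 4 + 1/(-48) = 4 - 1/48 = 191/48 ≈ 3.9792)
n*(290 - 80) = 191*(290 - 80)/48 = (191/48)*210 = 6685/8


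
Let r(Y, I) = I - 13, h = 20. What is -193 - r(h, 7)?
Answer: -187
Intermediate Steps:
r(Y, I) = -13 + I
-193 - r(h, 7) = -193 - (-13 + 7) = -193 - 1*(-6) = -193 + 6 = -187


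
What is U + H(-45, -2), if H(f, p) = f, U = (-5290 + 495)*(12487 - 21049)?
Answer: 41054745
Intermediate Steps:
U = 41054790 (U = -4795*(-8562) = 41054790)
U + H(-45, -2) = 41054790 - 45 = 41054745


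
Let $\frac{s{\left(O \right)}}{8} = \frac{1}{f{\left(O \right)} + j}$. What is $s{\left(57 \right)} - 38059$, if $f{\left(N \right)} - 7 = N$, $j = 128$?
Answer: $- \frac{913415}{24} \approx -38059.0$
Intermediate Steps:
$f{\left(N \right)} = 7 + N$
$s{\left(O \right)} = \frac{8}{135 + O}$ ($s{\left(O \right)} = \frac{8}{\left(7 + O\right) + 128} = \frac{8}{135 + O}$)
$s{\left(57 \right)} - 38059 = \frac{8}{135 + 57} - 38059 = \frac{8}{192} - 38059 = 8 \cdot \frac{1}{192} - 38059 = \frac{1}{24} - 38059 = - \frac{913415}{24}$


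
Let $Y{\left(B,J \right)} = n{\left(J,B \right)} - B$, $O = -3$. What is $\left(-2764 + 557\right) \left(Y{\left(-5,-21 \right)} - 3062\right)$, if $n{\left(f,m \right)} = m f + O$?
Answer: $6521685$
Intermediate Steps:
$n{\left(f,m \right)} = -3 + f m$ ($n{\left(f,m \right)} = m f - 3 = f m - 3 = -3 + f m$)
$Y{\left(B,J \right)} = -3 - B + B J$ ($Y{\left(B,J \right)} = \left(-3 + J B\right) - B = \left(-3 + B J\right) - B = -3 - B + B J$)
$\left(-2764 + 557\right) \left(Y{\left(-5,-21 \right)} - 3062\right) = \left(-2764 + 557\right) \left(\left(-3 - -5 - -105\right) - 3062\right) = - 2207 \left(\left(-3 + 5 + 105\right) - 3062\right) = - 2207 \left(107 - 3062\right) = \left(-2207\right) \left(-2955\right) = 6521685$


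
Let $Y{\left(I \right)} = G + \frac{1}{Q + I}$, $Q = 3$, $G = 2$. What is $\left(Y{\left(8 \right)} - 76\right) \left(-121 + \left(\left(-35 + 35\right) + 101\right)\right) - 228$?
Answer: $\frac{13752}{11} \approx 1250.2$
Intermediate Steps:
$Y{\left(I \right)} = 2 + \frac{1}{3 + I}$
$\left(Y{\left(8 \right)} - 76\right) \left(-121 + \left(\left(-35 + 35\right) + 101\right)\right) - 228 = \left(\frac{7 + 2 \cdot 8}{3 + 8} - 76\right) \left(-121 + \left(\left(-35 + 35\right) + 101\right)\right) - 228 = \left(\frac{7 + 16}{11} - 76\right) \left(-121 + \left(0 + 101\right)\right) - 228 = \left(\frac{1}{11} \cdot 23 - 76\right) \left(-121 + 101\right) - 228 = \left(\frac{23}{11} - 76\right) \left(-20\right) - 228 = \left(- \frac{813}{11}\right) \left(-20\right) - 228 = \frac{16260}{11} - 228 = \frac{13752}{11}$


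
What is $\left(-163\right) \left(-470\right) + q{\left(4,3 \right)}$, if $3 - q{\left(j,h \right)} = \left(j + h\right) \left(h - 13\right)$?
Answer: $76683$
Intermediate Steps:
$q{\left(j,h \right)} = 3 - \left(-13 + h\right) \left(h + j\right)$ ($q{\left(j,h \right)} = 3 - \left(j + h\right) \left(h - 13\right) = 3 - \left(h + j\right) \left(-13 + h\right) = 3 - \left(-13 + h\right) \left(h + j\right)$)
$\left(-163\right) \left(-470\right) + q{\left(4,3 \right)} = \left(-163\right) \left(-470\right) + \left(3 - 3^{2} + 13 \cdot 3 + 13 \cdot 4 - 3 \cdot 4\right) = 76610 + \left(3 - 9 + 39 + 52 - 12\right) = 76610 + 73 = 76683$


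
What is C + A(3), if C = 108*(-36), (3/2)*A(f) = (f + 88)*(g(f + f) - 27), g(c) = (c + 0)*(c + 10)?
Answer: 298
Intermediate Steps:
g(c) = c*(10 + c)
A(f) = 2*(-27 + 2*f*(10 + 2*f))*(88 + f)/3 (A(f) = 2*((f + 88)*((f + f)*(10 + (f + f)) - 27))/3 = 2*((88 + f)*((2*f)*(10 + 2*f) - 27))/3 = 2*((88 + f)*(2*f*(10 + 2*f) - 27))/3 = 2*((88 + f)*(-27 + 2*f*(10 + 2*f)))/3 = 2*((-27 + 2*f*(10 + 2*f))*(88 + f))/3 = 2*(-27 + 2*f*(10 + 2*f))*(88 + f)/3)
C = -3888
C + A(3) = -3888 + (-1584 + 248*3² + (8/3)*3³ + (3466/3)*3) = -3888 + (-1584 + 248*9 + (8/3)*27 + 3466) = -3888 + (-1584 + 2232 + 72 + 3466) = -3888 + 4186 = 298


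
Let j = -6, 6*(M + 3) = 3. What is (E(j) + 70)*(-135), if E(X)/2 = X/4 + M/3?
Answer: -8820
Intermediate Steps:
M = -5/2 (M = -3 + (⅙)*3 = -3 + ½ = -5/2 ≈ -2.5000)
E(X) = -5/3 + X/2 (E(X) = 2*(X/4 - 5/2/3) = 2*(X*(¼) - 5/2*⅓) = 2*(X/4 - ⅚) = 2*(-⅚ + X/4) = -5/3 + X/2)
(E(j) + 70)*(-135) = ((-5/3 + (½)*(-6)) + 70)*(-135) = ((-5/3 - 3) + 70)*(-135) = (-14/3 + 70)*(-135) = (196/3)*(-135) = -8820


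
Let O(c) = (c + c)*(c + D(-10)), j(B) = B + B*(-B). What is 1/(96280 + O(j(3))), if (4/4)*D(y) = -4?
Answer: 1/96400 ≈ 1.0373e-5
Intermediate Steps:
j(B) = B - B²
D(y) = -4
O(c) = 2*c*(-4 + c) (O(c) = (c + c)*(c - 4) = (2*c)*(-4 + c) = 2*c*(-4 + c))
1/(96280 + O(j(3))) = 1/(96280 + 2*(3*(1 - 1*3))*(-4 + 3*(1 - 1*3))) = 1/(96280 + 2*(3*(1 - 3))*(-4 + 3*(1 - 3))) = 1/(96280 + 2*(3*(-2))*(-4 + 3*(-2))) = 1/(96280 + 2*(-6)*(-4 - 6)) = 1/(96280 + 2*(-6)*(-10)) = 1/(96280 + 120) = 1/96400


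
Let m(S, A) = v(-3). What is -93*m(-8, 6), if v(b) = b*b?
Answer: -837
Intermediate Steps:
v(b) = b**2
m(S, A) = 9 (m(S, A) = (-3)**2 = 9)
-93*m(-8, 6) = -93*9 = -837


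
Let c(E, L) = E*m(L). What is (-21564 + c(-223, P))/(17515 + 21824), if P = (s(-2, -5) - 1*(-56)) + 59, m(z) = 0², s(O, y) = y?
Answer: -2396/4371 ≈ -0.54816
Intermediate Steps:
m(z) = 0
P = 110 (P = (-5 - 1*(-56)) + 59 = (-5 + 56) + 59 = 51 + 59 = 110)
c(E, L) = 0 (c(E, L) = E*0 = 0)
(-21564 + c(-223, P))/(17515 + 21824) = (-21564 + 0)/(17515 + 21824) = -21564/39339 = -21564*1/39339 = -2396/4371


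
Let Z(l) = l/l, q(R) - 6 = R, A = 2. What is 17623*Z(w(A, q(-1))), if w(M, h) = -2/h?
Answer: 17623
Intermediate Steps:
q(R) = 6 + R
Z(l) = 1
17623*Z(w(A, q(-1))) = 17623*1 = 17623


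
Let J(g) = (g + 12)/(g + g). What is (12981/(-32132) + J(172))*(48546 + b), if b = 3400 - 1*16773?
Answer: 6361142569/1381676 ≈ 4603.9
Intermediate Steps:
J(g) = (12 + g)/(2*g) (J(g) = (12 + g)/((2*g)) = (12 + g)*(1/(2*g)) = (12 + g)/(2*g))
b = -13373 (b = 3400 - 16773 = -13373)
(12981/(-32132) + J(172))*(48546 + b) = (12981/(-32132) + (½)*(12 + 172)/172)*(48546 - 13373) = (12981*(-1/32132) + (½)*(1/172)*184)*35173 = (-12981/32132 + 23/43)*35173 = (180853/1381676)*35173 = 6361142569/1381676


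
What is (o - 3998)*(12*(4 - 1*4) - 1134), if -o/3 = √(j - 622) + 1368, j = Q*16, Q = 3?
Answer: 9187668 + 3402*I*√574 ≈ 9.1877e+6 + 81506.0*I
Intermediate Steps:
j = 48 (j = 3*16 = 48)
o = -4104 - 3*I*√574 (o = -3*(√(48 - 622) + 1368) = -3*(√(-574) + 1368) = -3*(I*√574 + 1368) = -3*(1368 + I*√574) = -4104 - 3*I*√574 ≈ -4104.0 - 71.875*I)
(o - 3998)*(12*(4 - 1*4) - 1134) = ((-4104 - 3*I*√574) - 3998)*(12*(4 - 1*4) - 1134) = (-8102 - 3*I*√574)*(12*(4 - 4) - 1134) = (-8102 - 3*I*√574)*(12*0 - 1134) = (-8102 - 3*I*√574)*(0 - 1134) = (-8102 - 3*I*√574)*(-1134) = 9187668 + 3402*I*√574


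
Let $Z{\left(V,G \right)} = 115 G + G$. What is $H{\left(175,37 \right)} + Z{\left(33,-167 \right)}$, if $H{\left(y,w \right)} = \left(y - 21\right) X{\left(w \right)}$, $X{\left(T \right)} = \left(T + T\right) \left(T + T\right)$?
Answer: $823932$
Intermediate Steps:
$Z{\left(V,G \right)} = 116 G$
$X{\left(T \right)} = 4 T^{2}$ ($X{\left(T \right)} = 2 T 2 T = 4 T^{2}$)
$H{\left(y,w \right)} = 4 w^{2} \left(-21 + y\right)$ ($H{\left(y,w \right)} = \left(y - 21\right) 4 w^{2} = \left(-21 + y\right) 4 w^{2} = 4 w^{2} \left(-21 + y\right)$)
$H{\left(175,37 \right)} + Z{\left(33,-167 \right)} = 4 \cdot 37^{2} \left(-21 + 175\right) + 116 \left(-167\right) = 4 \cdot 1369 \cdot 154 - 19372 = 843304 - 19372 = 823932$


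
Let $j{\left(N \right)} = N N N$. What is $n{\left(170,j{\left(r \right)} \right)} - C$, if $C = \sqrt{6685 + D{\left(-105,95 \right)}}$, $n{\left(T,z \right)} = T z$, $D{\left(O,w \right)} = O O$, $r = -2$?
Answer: $-1360 - \sqrt{17710} \approx -1493.1$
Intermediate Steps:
$j{\left(N \right)} = N^{3}$ ($j{\left(N \right)} = N^{2} N = N^{3}$)
$D{\left(O,w \right)} = O^{2}$
$C = \sqrt{17710}$ ($C = \sqrt{6685 + \left(-105\right)^{2}} = \sqrt{6685 + 11025} = \sqrt{17710} \approx 133.08$)
$n{\left(170,j{\left(r \right)} \right)} - C = 170 \left(-2\right)^{3} - \sqrt{17710} = 170 \left(-8\right) - \sqrt{17710} = -1360 - \sqrt{17710}$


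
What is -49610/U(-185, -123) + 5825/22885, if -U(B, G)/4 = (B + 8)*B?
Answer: 37965667/59949546 ≈ 0.63329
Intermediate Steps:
U(B, G) = -4*B*(8 + B) (U(B, G) = -4*(B + 8)*B = -4*(8 + B)*B = -4*B*(8 + B))
-49610/U(-185, -123) + 5825/22885 = -49610*1/(740*(8 - 185)) + 5825/22885 = -49610/((-4*(-185)*(-177))) + 5825*(1/22885) = -49610/(-130980) + 1165/4577 = -49610*(-1/130980) + 1165/4577 = 4961/13098 + 1165/4577 = 37965667/59949546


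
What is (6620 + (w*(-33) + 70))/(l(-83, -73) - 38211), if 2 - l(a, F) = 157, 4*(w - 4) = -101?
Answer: -29565/153464 ≈ -0.19265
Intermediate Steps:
w = -85/4 (w = 4 + (¼)*(-101) = 4 - 101/4 = -85/4 ≈ -21.250)
l(a, F) = -155 (l(a, F) = 2 - 1*157 = 2 - 157 = -155)
(6620 + (w*(-33) + 70))/(l(-83, -73) - 38211) = (6620 + (-85/4*(-33) + 70))/(-155 - 38211) = (6620 + (2805/4 + 70))/(-38366) = (6620 + 3085/4)*(-1/38366) = (29565/4)*(-1/38366) = -29565/153464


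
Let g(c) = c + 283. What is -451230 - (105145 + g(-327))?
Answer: -556331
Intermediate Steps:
g(c) = 283 + c
-451230 - (105145 + g(-327)) = -451230 - (105145 + (283 - 327)) = -451230 - (105145 - 44) = -451230 - 1*105101 = -451230 - 105101 = -556331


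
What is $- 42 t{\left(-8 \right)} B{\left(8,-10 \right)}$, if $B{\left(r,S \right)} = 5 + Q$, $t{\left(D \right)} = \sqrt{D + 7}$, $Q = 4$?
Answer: $- 378 i \approx - 378.0 i$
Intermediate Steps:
$t{\left(D \right)} = \sqrt{7 + D}$
$B{\left(r,S \right)} = 9$ ($B{\left(r,S \right)} = 5 + 4 = 9$)
$- 42 t{\left(-8 \right)} B{\left(8,-10 \right)} = - 42 \sqrt{7 - 8} \cdot 9 = - 42 \sqrt{-1} \cdot 9 = - 42 i 9 = - 378 i$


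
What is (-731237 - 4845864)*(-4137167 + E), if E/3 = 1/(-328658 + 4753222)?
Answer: 102089727090298933685/4424564 ≈ 2.3073e+13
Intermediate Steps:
E = 3/4424564 (E = 3/(-328658 + 4753222) = 3/4424564 ≈ 6.7803e-7)
(-731237 - 4845864)*(-4137167 + E) = (-731237 - 4845864)*(-4137167 + 3/4424564) = -5577101*(-18305160170185/4424564) = 102089727090298933685/4424564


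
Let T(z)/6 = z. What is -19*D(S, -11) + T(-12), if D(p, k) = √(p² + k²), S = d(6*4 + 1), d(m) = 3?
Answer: -72 - 19*√130 ≈ -288.63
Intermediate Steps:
S = 3
T(z) = 6*z
D(p, k) = √(k² + p²)
-19*D(S, -11) + T(-12) = -19*√((-11)² + 3²) + 6*(-12) = -19*√(121 + 9) - 72 = -19*√130 - 72 = -72 - 19*√130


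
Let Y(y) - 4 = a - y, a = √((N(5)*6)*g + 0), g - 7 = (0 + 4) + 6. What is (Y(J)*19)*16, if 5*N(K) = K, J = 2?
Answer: 608 + 304*√102 ≈ 3678.3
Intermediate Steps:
N(K) = K/5
g = 17 (g = 7 + ((0 + 4) + 6) = 7 + (4 + 6) = 7 + 10 = 17)
a = √102 (a = √((((⅕)*5)*6)*17 + 0) = √((1*6)*17 + 0) = √(6*17 + 0) = √(102 + 0) = √102 ≈ 10.100)
Y(y) = 4 + √102 - y (Y(y) = 4 + (√102 - y) = 4 + √102 - y)
(Y(J)*19)*16 = ((4 + √102 - 1*2)*19)*16 = ((4 + √102 - 2)*19)*16 = ((2 + √102)*19)*16 = (38 + 19*√102)*16 = 608 + 304*√102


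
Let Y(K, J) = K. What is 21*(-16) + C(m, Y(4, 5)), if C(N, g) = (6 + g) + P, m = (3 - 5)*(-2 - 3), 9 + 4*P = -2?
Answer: -1315/4 ≈ -328.75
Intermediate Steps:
P = -11/4 (P = -9/4 + (¼)*(-2) = -9/4 - ½ = -11/4 ≈ -2.7500)
m = 10 (m = -2*(-5) = 10)
C(N, g) = 13/4 + g (C(N, g) = (6 + g) - 11/4 = 13/4 + g)
21*(-16) + C(m, Y(4, 5)) = 21*(-16) + (13/4 + 4) = -336 + 29/4 = -1315/4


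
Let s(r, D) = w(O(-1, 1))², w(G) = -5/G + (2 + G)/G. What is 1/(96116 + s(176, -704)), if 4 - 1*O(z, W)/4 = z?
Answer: 400/38446689 ≈ 1.0404e-5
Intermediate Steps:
O(z, W) = 16 - 4*z
w(G) = -5/G + (2 + G)/G
s(r, D) = 289/400 (s(r, D) = ((-3 + (16 - 4*(-1)))/(16 - 4*(-1)))² = ((-3 + (16 + 4))/(16 + 4))² = ((-3 + 20)/20)² = ((1/20)*17)² = (17/20)² = 289/400)
1/(96116 + s(176, -704)) = 1/(96116 + 289/400) = 1/(38446689/400) = 400/38446689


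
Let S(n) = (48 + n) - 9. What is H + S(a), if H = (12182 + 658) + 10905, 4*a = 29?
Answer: 95165/4 ≈ 23791.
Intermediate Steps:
a = 29/4 (a = (1/4)*29 = 29/4 ≈ 7.2500)
S(n) = 39 + n
H = 23745 (H = 12840 + 10905 = 23745)
H + S(a) = 23745 + (39 + 29/4) = 23745 + 185/4 = 95165/4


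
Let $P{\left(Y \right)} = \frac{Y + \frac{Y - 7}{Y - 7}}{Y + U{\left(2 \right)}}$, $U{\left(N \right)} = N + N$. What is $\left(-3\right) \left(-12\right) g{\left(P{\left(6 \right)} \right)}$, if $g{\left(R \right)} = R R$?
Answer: $\frac{441}{25} \approx 17.64$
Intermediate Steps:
$U{\left(N \right)} = 2 N$
$P{\left(Y \right)} = \frac{1 + Y}{4 + Y}$ ($P{\left(Y \right)} = \frac{Y + \frac{Y - 7}{Y - 7}}{Y + 2 \cdot 2} = \frac{Y + \frac{-7 + Y}{-7 + Y}}{Y + 4} = \frac{Y + 1}{4 + Y} = \frac{1 + Y}{4 + Y}$)
$g{\left(R \right)} = R^{2}$
$\left(-3\right) \left(-12\right) g{\left(P{\left(6 \right)} \right)} = \left(-3\right) \left(-12\right) \left(\frac{1 + 6}{4 + 6}\right)^{2} = 36 \left(\frac{1}{10} \cdot 7\right)^{2} = 36 \left(\frac{7}{10}\right)^{2} = 36 \cdot \frac{49}{100} = \frac{441}{25}$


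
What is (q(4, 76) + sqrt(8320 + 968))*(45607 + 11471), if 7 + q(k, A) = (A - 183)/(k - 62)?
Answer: -8533161/29 + 342468*sqrt(258) ≈ 5.2066e+6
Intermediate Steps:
q(k, A) = -7 + (-183 + A)/(-62 + k) (q(k, A) = -7 + (A - 183)/(k - 62) = -7 + (-183 + A)/(-62 + k))
(q(4, 76) + sqrt(8320 + 968))*(45607 + 11471) = ((251 + 76 - 7*4)/(-62 + 4) + sqrt(8320 + 968))*(45607 + 11471) = ((251 + 76 - 28)/(-58) + sqrt(9288))*57078 = (-1/58*299 + 6*sqrt(258))*57078 = (-299/58 + 6*sqrt(258))*57078 = -8533161/29 + 342468*sqrt(258)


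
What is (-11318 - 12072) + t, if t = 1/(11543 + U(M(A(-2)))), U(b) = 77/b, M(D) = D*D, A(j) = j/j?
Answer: -271791799/11620 ≈ -23390.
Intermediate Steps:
A(j) = 1
M(D) = D**2
t = 1/11620 (t = 1/(11543 + 77/(1**2)) = 1/(11543 + 77/1) = 1/(11543 + 77*1) = 1/(11543 + 77) = 1/11620 ≈ 8.6059e-5)
(-11318 - 12072) + t = (-11318 - 12072) + 1/11620 = -23390 + 1/11620 = -271791799/11620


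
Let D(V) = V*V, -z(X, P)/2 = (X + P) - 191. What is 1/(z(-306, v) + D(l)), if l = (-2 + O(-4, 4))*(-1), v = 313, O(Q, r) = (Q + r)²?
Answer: 1/372 ≈ 0.0026882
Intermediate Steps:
z(X, P) = 382 - 2*P - 2*X (z(X, P) = -2*((X + P) - 191) = -2*((P + X) - 191) = -2*(-191 + P + X) = 382 - 2*P - 2*X)
l = 2 (l = (-2 + (-4 + 4)²)*(-1) = (-2 + 0²)*(-1) = (-2 + 0)*(-1) = -2*(-1) = 2)
D(V) = V²
1/(z(-306, v) + D(l)) = 1/((382 - 2*313 - 2*(-306)) + 2²) = 1/((382 - 626 + 612) + 4) = 1/(368 + 4) = 1/372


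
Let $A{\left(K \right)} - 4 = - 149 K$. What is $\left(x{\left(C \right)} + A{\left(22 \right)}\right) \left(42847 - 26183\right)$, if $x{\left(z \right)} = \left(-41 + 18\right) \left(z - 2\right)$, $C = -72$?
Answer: $-26195808$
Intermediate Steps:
$A{\left(K \right)} = 4 - 149 K$
$x{\left(z \right)} = 46 - 23 z$ ($x{\left(z \right)} = - 23 \left(-2 + z\right) = 46 - 23 z$)
$\left(x{\left(C \right)} + A{\left(22 \right)}\right) \left(42847 - 26183\right) = \left(\left(46 - -1656\right) + \left(4 - 3278\right)\right) \left(42847 - 26183\right) = \left(\left(46 + 1656\right) + \left(4 - 3278\right)\right) 16664 = \left(1702 - 3274\right) 16664 = \left(-1572\right) 16664 = -26195808$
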